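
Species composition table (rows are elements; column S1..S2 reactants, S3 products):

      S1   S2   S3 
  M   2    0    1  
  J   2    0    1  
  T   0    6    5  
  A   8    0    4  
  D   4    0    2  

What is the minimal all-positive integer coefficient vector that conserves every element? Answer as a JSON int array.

M: 3·2+5·0 = 6 | 6·1 = 6
J: 3·2+5·0 = 6 | 6·1 = 6
T: 3·0+5·6 = 30 | 6·5 = 30
A: 3·8+5·0 = 24 | 6·4 = 24
D: 3·4+5·0 = 12 | 6·2 = 12
gcd(3,5,6) = 1

Coefficients: [3, 5, 6]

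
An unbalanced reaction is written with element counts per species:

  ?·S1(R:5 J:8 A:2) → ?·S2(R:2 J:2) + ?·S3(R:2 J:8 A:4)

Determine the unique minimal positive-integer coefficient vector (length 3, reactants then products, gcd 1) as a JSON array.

Coefficients: [2, 4, 1]

R: 2·5 = 10 | 4·2+1·2 = 10
J: 2·8 = 16 | 4·2+1·8 = 16
A: 2·2 = 4 | 4·0+1·4 = 4
gcd(2,4,1) = 1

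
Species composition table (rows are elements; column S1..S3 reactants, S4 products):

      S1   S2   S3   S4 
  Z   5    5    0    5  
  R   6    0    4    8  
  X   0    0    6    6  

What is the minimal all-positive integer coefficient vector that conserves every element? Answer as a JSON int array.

Z: 2·5+1·5+3·0 = 15 | 3·5 = 15
R: 2·6+1·0+3·4 = 24 | 3·8 = 24
X: 2·0+1·0+3·6 = 18 | 3·6 = 18
gcd(2,1,3,3) = 1

Coefficients: [2, 1, 3, 3]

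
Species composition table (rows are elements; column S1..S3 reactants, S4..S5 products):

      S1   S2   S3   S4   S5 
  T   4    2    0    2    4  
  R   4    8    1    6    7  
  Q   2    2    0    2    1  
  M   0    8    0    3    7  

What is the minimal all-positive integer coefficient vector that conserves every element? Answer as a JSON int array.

Coefficients: [3, 4, 6, 6, 2]

T: 3·4+4·2+6·0 = 20 | 6·2+2·4 = 20
R: 3·4+4·8+6·1 = 50 | 6·6+2·7 = 50
Q: 3·2+4·2+6·0 = 14 | 6·2+2·1 = 14
M: 3·0+4·8+6·0 = 32 | 6·3+2·7 = 32
gcd(3,4,6,6,2) = 1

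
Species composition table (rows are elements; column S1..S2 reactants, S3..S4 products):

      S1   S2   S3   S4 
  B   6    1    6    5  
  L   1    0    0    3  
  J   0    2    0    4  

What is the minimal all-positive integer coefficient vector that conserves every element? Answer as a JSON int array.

Coefficients: [6, 4, 5, 2]

B: 6·6+4·1 = 40 | 5·6+2·5 = 40
L: 6·1+4·0 = 6 | 5·0+2·3 = 6
J: 6·0+4·2 = 8 | 5·0+2·4 = 8
gcd(6,4,5,2) = 1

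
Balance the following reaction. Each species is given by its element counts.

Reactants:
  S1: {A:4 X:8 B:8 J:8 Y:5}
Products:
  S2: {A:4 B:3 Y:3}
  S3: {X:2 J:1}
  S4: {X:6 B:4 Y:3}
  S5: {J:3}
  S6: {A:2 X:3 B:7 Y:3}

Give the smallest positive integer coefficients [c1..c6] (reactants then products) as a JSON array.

Coefficients: [3, 2, 6, 1, 6, 2]

A: 3·4 = 12 | 2·4+6·0+1·0+6·0+2·2 = 12
X: 3·8 = 24 | 2·0+6·2+1·6+6·0+2·3 = 24
B: 3·8 = 24 | 2·3+6·0+1·4+6·0+2·7 = 24
J: 3·8 = 24 | 2·0+6·1+1·0+6·3+2·0 = 24
Y: 3·5 = 15 | 2·3+6·0+1·3+6·0+2·3 = 15
gcd(3,2,6,1,6,2) = 1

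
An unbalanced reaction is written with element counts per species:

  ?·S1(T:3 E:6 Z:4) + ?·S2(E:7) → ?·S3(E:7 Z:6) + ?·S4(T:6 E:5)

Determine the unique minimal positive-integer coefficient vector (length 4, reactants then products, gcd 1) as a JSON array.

T: 6·3+1·0 = 18 | 4·0+3·6 = 18
E: 6·6+1·7 = 43 | 4·7+3·5 = 43
Z: 6·4+1·0 = 24 | 4·6+3·0 = 24
gcd(6,1,4,3) = 1

Coefficients: [6, 1, 4, 3]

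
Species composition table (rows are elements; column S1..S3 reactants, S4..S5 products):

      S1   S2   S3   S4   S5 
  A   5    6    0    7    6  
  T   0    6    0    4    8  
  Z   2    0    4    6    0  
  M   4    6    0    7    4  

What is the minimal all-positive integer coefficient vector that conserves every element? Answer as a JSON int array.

A: 2·5+4·6+5·0 = 34 | 4·7+1·6 = 34
T: 2·0+4·6+5·0 = 24 | 4·4+1·8 = 24
Z: 2·2+4·0+5·4 = 24 | 4·6+1·0 = 24
M: 2·4+4·6+5·0 = 32 | 4·7+1·4 = 32
gcd(2,4,5,4,1) = 1

Coefficients: [2, 4, 5, 4, 1]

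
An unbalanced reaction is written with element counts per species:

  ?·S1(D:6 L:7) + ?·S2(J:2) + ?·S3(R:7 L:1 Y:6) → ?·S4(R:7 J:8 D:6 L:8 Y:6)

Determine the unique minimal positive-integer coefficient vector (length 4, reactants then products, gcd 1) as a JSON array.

Coefficients: [1, 4, 1, 1]

R: 1·0+4·0+1·7 = 7 | 1·7 = 7
J: 1·0+4·2+1·0 = 8 | 1·8 = 8
D: 1·6+4·0+1·0 = 6 | 1·6 = 6
L: 1·7+4·0+1·1 = 8 | 1·8 = 8
Y: 1·0+4·0+1·6 = 6 | 1·6 = 6
gcd(1,4,1,1) = 1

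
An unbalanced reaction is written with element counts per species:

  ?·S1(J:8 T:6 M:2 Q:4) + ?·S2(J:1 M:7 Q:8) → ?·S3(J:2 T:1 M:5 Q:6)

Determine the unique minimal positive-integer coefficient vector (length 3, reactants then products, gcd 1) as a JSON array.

J: 1·8+4·1 = 12 | 6·2 = 12
T: 1·6+4·0 = 6 | 6·1 = 6
M: 1·2+4·7 = 30 | 6·5 = 30
Q: 1·4+4·8 = 36 | 6·6 = 36
gcd(1,4,6) = 1

Coefficients: [1, 4, 6]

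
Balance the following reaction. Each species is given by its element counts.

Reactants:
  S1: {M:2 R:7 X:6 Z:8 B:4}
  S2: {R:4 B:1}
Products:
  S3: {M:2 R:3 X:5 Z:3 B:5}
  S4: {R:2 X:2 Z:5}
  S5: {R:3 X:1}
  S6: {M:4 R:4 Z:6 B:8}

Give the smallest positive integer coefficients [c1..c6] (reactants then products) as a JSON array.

M: 4·2+2·0 = 8 | 2·2+4·0+6·0+1·4 = 8
R: 4·7+2·4 = 36 | 2·3+4·2+6·3+1·4 = 36
X: 4·6+2·0 = 24 | 2·5+4·2+6·1+1·0 = 24
Z: 4·8+2·0 = 32 | 2·3+4·5+6·0+1·6 = 32
B: 4·4+2·1 = 18 | 2·5+4·0+6·0+1·8 = 18
gcd(4,2,2,4,6,1) = 1

Coefficients: [4, 2, 2, 4, 6, 1]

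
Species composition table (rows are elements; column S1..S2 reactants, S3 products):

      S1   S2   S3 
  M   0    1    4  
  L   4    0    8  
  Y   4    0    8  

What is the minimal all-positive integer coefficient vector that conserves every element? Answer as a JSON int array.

Coefficients: [2, 4, 1]

M: 2·0+4·1 = 4 | 1·4 = 4
L: 2·4+4·0 = 8 | 1·8 = 8
Y: 2·4+4·0 = 8 | 1·8 = 8
gcd(2,4,1) = 1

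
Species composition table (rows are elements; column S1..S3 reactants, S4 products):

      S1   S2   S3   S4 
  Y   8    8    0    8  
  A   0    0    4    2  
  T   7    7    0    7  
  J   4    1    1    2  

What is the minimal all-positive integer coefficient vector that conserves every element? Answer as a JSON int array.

Y: 1·8+5·8+3·0 = 48 | 6·8 = 48
A: 1·0+5·0+3·4 = 12 | 6·2 = 12
T: 1·7+5·7+3·0 = 42 | 6·7 = 42
J: 1·4+5·1+3·1 = 12 | 6·2 = 12
gcd(1,5,3,6) = 1

Coefficients: [1, 5, 3, 6]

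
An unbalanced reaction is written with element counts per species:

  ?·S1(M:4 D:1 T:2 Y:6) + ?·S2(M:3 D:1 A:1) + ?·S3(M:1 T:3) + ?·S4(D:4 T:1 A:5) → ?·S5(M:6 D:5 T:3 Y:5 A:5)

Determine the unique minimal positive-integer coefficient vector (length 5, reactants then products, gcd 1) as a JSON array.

Coefficients: [5, 5, 1, 5, 6]

M: 5·4+5·3+1·1+5·0 = 36 | 6·6 = 36
D: 5·1+5·1+1·0+5·4 = 30 | 6·5 = 30
T: 5·2+5·0+1·3+5·1 = 18 | 6·3 = 18
Y: 5·6+5·0+1·0+5·0 = 30 | 6·5 = 30
A: 5·0+5·1+1·0+5·5 = 30 | 6·5 = 30
gcd(5,5,1,5,6) = 1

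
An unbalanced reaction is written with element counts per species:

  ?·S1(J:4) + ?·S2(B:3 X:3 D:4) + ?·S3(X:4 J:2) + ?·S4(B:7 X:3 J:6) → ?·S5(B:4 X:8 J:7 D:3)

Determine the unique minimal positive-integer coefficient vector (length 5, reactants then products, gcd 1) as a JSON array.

B: 3·0+3·3+5·0+1·7 = 16 | 4·4 = 16
X: 3·0+3·3+5·4+1·3 = 32 | 4·8 = 32
J: 3·4+3·0+5·2+1·6 = 28 | 4·7 = 28
D: 3·0+3·4+5·0+1·0 = 12 | 4·3 = 12
gcd(3,3,5,1,4) = 1

Coefficients: [3, 3, 5, 1, 4]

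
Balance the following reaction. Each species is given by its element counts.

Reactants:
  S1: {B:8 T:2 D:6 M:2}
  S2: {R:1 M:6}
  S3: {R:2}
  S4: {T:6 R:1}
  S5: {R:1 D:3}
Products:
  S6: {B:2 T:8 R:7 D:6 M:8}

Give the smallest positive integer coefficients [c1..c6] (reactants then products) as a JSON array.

B: 1·8+5·0+6·0+5·0+6·0 = 8 | 4·2 = 8
T: 1·2+5·0+6·0+5·6+6·0 = 32 | 4·8 = 32
R: 1·0+5·1+6·2+5·1+6·1 = 28 | 4·7 = 28
D: 1·6+5·0+6·0+5·0+6·3 = 24 | 4·6 = 24
M: 1·2+5·6+6·0+5·0+6·0 = 32 | 4·8 = 32
gcd(1,5,6,5,6,4) = 1

Coefficients: [1, 5, 6, 5, 6, 4]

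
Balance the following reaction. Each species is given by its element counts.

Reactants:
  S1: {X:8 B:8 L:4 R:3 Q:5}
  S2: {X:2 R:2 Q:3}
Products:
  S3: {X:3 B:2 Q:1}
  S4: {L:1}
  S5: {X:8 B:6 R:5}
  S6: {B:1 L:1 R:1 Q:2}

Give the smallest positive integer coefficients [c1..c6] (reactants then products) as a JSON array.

Coefficients: [3, 1, 6, 6, 1, 6]

X: 3·8+1·2 = 26 | 6·3+6·0+1·8+6·0 = 26
B: 3·8+1·0 = 24 | 6·2+6·0+1·6+6·1 = 24
L: 3·4+1·0 = 12 | 6·0+6·1+1·0+6·1 = 12
R: 3·3+1·2 = 11 | 6·0+6·0+1·5+6·1 = 11
Q: 3·5+1·3 = 18 | 6·1+6·0+1·0+6·2 = 18
gcd(3,1,6,6,1,6) = 1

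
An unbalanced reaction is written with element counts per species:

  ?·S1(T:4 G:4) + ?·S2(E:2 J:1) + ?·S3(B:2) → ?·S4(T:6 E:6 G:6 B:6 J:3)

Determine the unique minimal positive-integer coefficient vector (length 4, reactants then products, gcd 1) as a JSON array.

T: 3·4+6·0+6·0 = 12 | 2·6 = 12
E: 3·0+6·2+6·0 = 12 | 2·6 = 12
G: 3·4+6·0+6·0 = 12 | 2·6 = 12
B: 3·0+6·0+6·2 = 12 | 2·6 = 12
J: 3·0+6·1+6·0 = 6 | 2·3 = 6
gcd(3,6,6,2) = 1

Coefficients: [3, 6, 6, 2]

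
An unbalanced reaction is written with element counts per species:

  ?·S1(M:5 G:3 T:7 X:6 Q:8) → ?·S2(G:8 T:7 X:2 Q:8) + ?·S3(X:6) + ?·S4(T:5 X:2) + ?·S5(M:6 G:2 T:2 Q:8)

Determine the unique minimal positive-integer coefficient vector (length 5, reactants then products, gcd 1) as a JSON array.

M: 6·5 = 30 | 1·0+4·0+5·0+5·6 = 30
G: 6·3 = 18 | 1·8+4·0+5·0+5·2 = 18
T: 6·7 = 42 | 1·7+4·0+5·5+5·2 = 42
X: 6·6 = 36 | 1·2+4·6+5·2+5·0 = 36
Q: 6·8 = 48 | 1·8+4·0+5·0+5·8 = 48
gcd(6,1,4,5,5) = 1

Coefficients: [6, 1, 4, 5, 5]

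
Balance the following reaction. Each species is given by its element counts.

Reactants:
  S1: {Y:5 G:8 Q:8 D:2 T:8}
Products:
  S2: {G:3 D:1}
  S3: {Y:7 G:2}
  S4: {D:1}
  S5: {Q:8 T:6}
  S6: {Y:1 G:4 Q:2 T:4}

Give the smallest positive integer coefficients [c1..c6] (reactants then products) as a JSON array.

Y: 5·5 = 25 | 6·0+3·7+4·0+4·0+4·1 = 25
G: 5·8 = 40 | 6·3+3·2+4·0+4·0+4·4 = 40
Q: 5·8 = 40 | 6·0+3·0+4·0+4·8+4·2 = 40
D: 5·2 = 10 | 6·1+3·0+4·1+4·0+4·0 = 10
T: 5·8 = 40 | 6·0+3·0+4·0+4·6+4·4 = 40
gcd(5,6,3,4,4,4) = 1

Coefficients: [5, 6, 3, 4, 4, 4]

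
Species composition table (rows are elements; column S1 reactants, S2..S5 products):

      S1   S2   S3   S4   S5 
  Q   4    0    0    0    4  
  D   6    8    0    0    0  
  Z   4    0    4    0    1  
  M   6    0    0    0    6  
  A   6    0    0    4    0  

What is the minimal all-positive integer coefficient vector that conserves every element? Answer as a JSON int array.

Coefficients: [4, 3, 3, 6, 4]

Q: 4·4 = 16 | 3·0+3·0+6·0+4·4 = 16
D: 4·6 = 24 | 3·8+3·0+6·0+4·0 = 24
Z: 4·4 = 16 | 3·0+3·4+6·0+4·1 = 16
M: 4·6 = 24 | 3·0+3·0+6·0+4·6 = 24
A: 4·6 = 24 | 3·0+3·0+6·4+4·0 = 24
gcd(4,3,3,6,4) = 1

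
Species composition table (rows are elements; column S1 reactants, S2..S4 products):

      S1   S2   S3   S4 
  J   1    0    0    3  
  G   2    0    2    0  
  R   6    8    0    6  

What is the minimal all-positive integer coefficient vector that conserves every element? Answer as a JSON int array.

Coefficients: [6, 3, 6, 2]

J: 6·1 = 6 | 3·0+6·0+2·3 = 6
G: 6·2 = 12 | 3·0+6·2+2·0 = 12
R: 6·6 = 36 | 3·8+6·0+2·6 = 36
gcd(6,3,6,2) = 1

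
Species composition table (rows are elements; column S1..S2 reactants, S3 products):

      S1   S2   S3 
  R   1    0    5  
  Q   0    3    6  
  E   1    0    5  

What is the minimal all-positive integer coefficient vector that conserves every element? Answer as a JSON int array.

Coefficients: [5, 2, 1]

R: 5·1+2·0 = 5 | 1·5 = 5
Q: 5·0+2·3 = 6 | 1·6 = 6
E: 5·1+2·0 = 5 | 1·5 = 5
gcd(5,2,1) = 1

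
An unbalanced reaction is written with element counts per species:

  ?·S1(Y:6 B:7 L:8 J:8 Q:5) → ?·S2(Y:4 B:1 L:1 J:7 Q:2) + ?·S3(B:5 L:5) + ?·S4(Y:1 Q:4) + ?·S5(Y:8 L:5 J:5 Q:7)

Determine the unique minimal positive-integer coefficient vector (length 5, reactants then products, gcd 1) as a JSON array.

Coefficients: [5, 5, 6, 2, 1]

Y: 5·6 = 30 | 5·4+6·0+2·1+1·8 = 30
B: 5·7 = 35 | 5·1+6·5+2·0+1·0 = 35
L: 5·8 = 40 | 5·1+6·5+2·0+1·5 = 40
J: 5·8 = 40 | 5·7+6·0+2·0+1·5 = 40
Q: 5·5 = 25 | 5·2+6·0+2·4+1·7 = 25
gcd(5,5,6,2,1) = 1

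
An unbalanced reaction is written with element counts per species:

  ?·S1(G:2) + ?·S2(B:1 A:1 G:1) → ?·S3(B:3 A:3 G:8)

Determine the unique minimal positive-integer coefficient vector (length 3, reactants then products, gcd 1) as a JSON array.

Coefficients: [5, 6, 2]

B: 5·0+6·1 = 6 | 2·3 = 6
A: 5·0+6·1 = 6 | 2·3 = 6
G: 5·2+6·1 = 16 | 2·8 = 16
gcd(5,6,2) = 1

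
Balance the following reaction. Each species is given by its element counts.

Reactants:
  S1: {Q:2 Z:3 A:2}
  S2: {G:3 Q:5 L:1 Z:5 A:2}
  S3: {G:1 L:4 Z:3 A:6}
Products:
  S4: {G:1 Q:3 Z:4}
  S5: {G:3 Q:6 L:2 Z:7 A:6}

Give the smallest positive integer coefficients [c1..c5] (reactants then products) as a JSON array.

G: 6·0+6·3+1·1 = 19 | 4·1+5·3 = 19
Q: 6·2+6·5+1·0 = 42 | 4·3+5·6 = 42
L: 6·0+6·1+1·4 = 10 | 4·0+5·2 = 10
Z: 6·3+6·5+1·3 = 51 | 4·4+5·7 = 51
A: 6·2+6·2+1·6 = 30 | 4·0+5·6 = 30
gcd(6,6,1,4,5) = 1

Coefficients: [6, 6, 1, 4, 5]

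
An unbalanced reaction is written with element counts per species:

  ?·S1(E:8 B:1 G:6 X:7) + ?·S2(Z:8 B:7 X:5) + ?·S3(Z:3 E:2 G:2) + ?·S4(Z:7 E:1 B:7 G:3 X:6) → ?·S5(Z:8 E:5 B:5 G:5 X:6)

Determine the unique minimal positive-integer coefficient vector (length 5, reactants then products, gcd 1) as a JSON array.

Coefficients: [1, 1, 3, 1, 3]

Z: 1·0+1·8+3·3+1·7 = 24 | 3·8 = 24
E: 1·8+1·0+3·2+1·1 = 15 | 3·5 = 15
B: 1·1+1·7+3·0+1·7 = 15 | 3·5 = 15
G: 1·6+1·0+3·2+1·3 = 15 | 3·5 = 15
X: 1·7+1·5+3·0+1·6 = 18 | 3·6 = 18
gcd(1,1,3,1,3) = 1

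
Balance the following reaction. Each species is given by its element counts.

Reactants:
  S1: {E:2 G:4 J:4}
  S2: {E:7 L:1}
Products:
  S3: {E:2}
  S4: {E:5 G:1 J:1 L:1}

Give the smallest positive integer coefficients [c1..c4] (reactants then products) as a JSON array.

E: 1·2+4·7 = 30 | 5·2+4·5 = 30
G: 1·4+4·0 = 4 | 5·0+4·1 = 4
J: 1·4+4·0 = 4 | 5·0+4·1 = 4
L: 1·0+4·1 = 4 | 5·0+4·1 = 4
gcd(1,4,5,4) = 1

Coefficients: [1, 4, 5, 4]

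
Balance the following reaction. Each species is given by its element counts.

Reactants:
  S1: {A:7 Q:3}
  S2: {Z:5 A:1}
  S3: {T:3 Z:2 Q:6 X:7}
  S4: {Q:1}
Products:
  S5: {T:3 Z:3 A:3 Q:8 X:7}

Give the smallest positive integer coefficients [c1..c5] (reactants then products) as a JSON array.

T: 2·0+1·0+5·3+4·0 = 15 | 5·3 = 15
Z: 2·0+1·5+5·2+4·0 = 15 | 5·3 = 15
A: 2·7+1·1+5·0+4·0 = 15 | 5·3 = 15
Q: 2·3+1·0+5·6+4·1 = 40 | 5·8 = 40
X: 2·0+1·0+5·7+4·0 = 35 | 5·7 = 35
gcd(2,1,5,4,5) = 1

Coefficients: [2, 1, 5, 4, 5]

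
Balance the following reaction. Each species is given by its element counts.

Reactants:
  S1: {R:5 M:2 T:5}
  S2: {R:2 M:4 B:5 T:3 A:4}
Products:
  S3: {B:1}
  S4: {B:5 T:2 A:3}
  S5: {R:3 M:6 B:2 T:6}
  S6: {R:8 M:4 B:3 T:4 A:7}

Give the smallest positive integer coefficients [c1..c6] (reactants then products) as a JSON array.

R: 3·5+5·2 = 25 | 3·0+2·0+3·3+2·8 = 25
M: 3·2+5·4 = 26 | 3·0+2·0+3·6+2·4 = 26
B: 3·0+5·5 = 25 | 3·1+2·5+3·2+2·3 = 25
T: 3·5+5·3 = 30 | 3·0+2·2+3·6+2·4 = 30
A: 3·0+5·4 = 20 | 3·0+2·3+3·0+2·7 = 20
gcd(3,5,3,2,3,2) = 1

Coefficients: [3, 5, 3, 2, 3, 2]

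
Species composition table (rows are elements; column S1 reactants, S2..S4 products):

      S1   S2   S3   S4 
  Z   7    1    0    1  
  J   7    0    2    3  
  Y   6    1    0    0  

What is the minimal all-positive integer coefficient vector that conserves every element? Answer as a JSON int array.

Z: 1·7 = 7 | 6·1+2·0+1·1 = 7
J: 1·7 = 7 | 6·0+2·2+1·3 = 7
Y: 1·6 = 6 | 6·1+2·0+1·0 = 6
gcd(1,6,2,1) = 1

Coefficients: [1, 6, 2, 1]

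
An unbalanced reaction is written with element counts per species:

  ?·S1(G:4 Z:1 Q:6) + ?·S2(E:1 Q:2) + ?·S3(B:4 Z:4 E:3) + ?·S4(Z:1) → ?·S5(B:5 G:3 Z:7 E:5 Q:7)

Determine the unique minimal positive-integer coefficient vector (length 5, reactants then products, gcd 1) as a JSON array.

Coefficients: [3, 5, 5, 5, 4]

B: 3·0+5·0+5·4+5·0 = 20 | 4·5 = 20
G: 3·4+5·0+5·0+5·0 = 12 | 4·3 = 12
Z: 3·1+5·0+5·4+5·1 = 28 | 4·7 = 28
E: 3·0+5·1+5·3+5·0 = 20 | 4·5 = 20
Q: 3·6+5·2+5·0+5·0 = 28 | 4·7 = 28
gcd(3,5,5,5,4) = 1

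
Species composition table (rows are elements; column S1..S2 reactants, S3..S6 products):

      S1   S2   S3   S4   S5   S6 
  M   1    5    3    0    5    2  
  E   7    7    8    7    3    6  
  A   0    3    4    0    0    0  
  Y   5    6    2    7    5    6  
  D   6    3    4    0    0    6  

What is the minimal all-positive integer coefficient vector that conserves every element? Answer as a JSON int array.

M: 6·1+4·5 = 26 | 3·3+1·0+1·5+6·2 = 26
E: 6·7+4·7 = 70 | 3·8+1·7+1·3+6·6 = 70
A: 6·0+4·3 = 12 | 3·4+1·0+1·0+6·0 = 12
Y: 6·5+4·6 = 54 | 3·2+1·7+1·5+6·6 = 54
D: 6·6+4·3 = 48 | 3·4+1·0+1·0+6·6 = 48
gcd(6,4,3,1,1,6) = 1

Coefficients: [6, 4, 3, 1, 1, 6]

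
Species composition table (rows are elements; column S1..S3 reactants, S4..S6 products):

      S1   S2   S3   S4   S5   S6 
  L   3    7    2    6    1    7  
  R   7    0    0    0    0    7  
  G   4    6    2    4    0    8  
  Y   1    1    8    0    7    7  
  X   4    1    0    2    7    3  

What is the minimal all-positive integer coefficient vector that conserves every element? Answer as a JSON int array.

L: 6·3+3·7+5·2 = 49 | 1·6+1·1+6·7 = 49
R: 6·7+3·0+5·0 = 42 | 1·0+1·0+6·7 = 42
G: 6·4+3·6+5·2 = 52 | 1·4+1·0+6·8 = 52
Y: 6·1+3·1+5·8 = 49 | 1·0+1·7+6·7 = 49
X: 6·4+3·1+5·0 = 27 | 1·2+1·7+6·3 = 27
gcd(6,3,5,1,1,6) = 1

Coefficients: [6, 3, 5, 1, 1, 6]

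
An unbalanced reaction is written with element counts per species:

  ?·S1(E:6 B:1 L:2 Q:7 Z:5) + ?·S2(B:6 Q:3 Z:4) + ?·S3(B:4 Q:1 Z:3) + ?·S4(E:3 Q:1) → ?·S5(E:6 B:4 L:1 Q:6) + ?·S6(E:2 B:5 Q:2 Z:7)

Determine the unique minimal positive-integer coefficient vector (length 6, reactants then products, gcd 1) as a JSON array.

Coefficients: [1, 1, 4, 4, 2, 3]

E: 1·6+1·0+4·0+4·3 = 18 | 2·6+3·2 = 18
B: 1·1+1·6+4·4+4·0 = 23 | 2·4+3·5 = 23
L: 1·2+1·0+4·0+4·0 = 2 | 2·1+3·0 = 2
Q: 1·7+1·3+4·1+4·1 = 18 | 2·6+3·2 = 18
Z: 1·5+1·4+4·3+4·0 = 21 | 2·0+3·7 = 21
gcd(1,1,4,4,2,3) = 1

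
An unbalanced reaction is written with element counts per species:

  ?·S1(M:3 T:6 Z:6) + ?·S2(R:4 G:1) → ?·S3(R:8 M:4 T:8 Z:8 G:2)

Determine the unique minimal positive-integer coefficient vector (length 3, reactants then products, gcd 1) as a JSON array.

R: 4·0+6·4 = 24 | 3·8 = 24
M: 4·3+6·0 = 12 | 3·4 = 12
T: 4·6+6·0 = 24 | 3·8 = 24
Z: 4·6+6·0 = 24 | 3·8 = 24
G: 4·0+6·1 = 6 | 3·2 = 6
gcd(4,6,3) = 1

Coefficients: [4, 6, 3]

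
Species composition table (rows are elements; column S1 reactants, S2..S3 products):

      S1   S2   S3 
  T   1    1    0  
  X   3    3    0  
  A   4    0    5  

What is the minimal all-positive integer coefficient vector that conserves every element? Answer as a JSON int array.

T: 5·1 = 5 | 5·1+4·0 = 5
X: 5·3 = 15 | 5·3+4·0 = 15
A: 5·4 = 20 | 5·0+4·5 = 20
gcd(5,5,4) = 1

Coefficients: [5, 5, 4]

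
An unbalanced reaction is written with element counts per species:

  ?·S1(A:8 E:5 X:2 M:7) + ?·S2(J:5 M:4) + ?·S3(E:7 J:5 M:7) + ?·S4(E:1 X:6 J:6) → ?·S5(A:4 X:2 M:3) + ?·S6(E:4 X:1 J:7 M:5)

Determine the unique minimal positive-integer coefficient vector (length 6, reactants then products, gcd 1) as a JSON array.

A: 3·8+5·0+1·0+2·0 = 24 | 6·4+6·0 = 24
E: 3·5+5·0+1·7+2·1 = 24 | 6·0+6·4 = 24
X: 3·2+5·0+1·0+2·6 = 18 | 6·2+6·1 = 18
J: 3·0+5·5+1·5+2·6 = 42 | 6·0+6·7 = 42
M: 3·7+5·4+1·7+2·0 = 48 | 6·3+6·5 = 48
gcd(3,5,1,2,6,6) = 1

Coefficients: [3, 5, 1, 2, 6, 6]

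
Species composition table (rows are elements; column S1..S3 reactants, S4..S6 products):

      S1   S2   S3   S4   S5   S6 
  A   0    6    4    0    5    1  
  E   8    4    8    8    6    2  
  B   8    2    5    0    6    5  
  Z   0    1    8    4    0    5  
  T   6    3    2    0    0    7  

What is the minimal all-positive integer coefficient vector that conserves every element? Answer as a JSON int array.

A: 4·0+2·6+6·4 = 36 | 5·0+6·5+6·1 = 36
E: 4·8+2·4+6·8 = 88 | 5·8+6·6+6·2 = 88
B: 4·8+2·2+6·5 = 66 | 5·0+6·6+6·5 = 66
Z: 4·0+2·1+6·8 = 50 | 5·4+6·0+6·5 = 50
T: 4·6+2·3+6·2 = 42 | 5·0+6·0+6·7 = 42
gcd(4,2,6,5,6,6) = 1

Coefficients: [4, 2, 6, 5, 6, 6]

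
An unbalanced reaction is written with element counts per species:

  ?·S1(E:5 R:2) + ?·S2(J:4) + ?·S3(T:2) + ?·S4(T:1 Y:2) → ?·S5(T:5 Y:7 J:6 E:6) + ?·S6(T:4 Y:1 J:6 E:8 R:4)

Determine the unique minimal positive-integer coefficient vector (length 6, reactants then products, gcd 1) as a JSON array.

Coefficients: [6, 6, 6, 5, 1, 3]

T: 6·0+6·0+6·2+5·1 = 17 | 1·5+3·4 = 17
Y: 6·0+6·0+6·0+5·2 = 10 | 1·7+3·1 = 10
J: 6·0+6·4+6·0+5·0 = 24 | 1·6+3·6 = 24
E: 6·5+6·0+6·0+5·0 = 30 | 1·6+3·8 = 30
R: 6·2+6·0+6·0+5·0 = 12 | 1·0+3·4 = 12
gcd(6,6,6,5,1,3) = 1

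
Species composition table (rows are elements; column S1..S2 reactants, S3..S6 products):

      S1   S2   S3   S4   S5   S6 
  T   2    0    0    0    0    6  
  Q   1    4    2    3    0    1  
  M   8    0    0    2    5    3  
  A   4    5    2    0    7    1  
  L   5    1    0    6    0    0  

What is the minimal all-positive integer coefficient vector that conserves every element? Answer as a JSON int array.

T: 6·2+6·0 = 12 | 5·0+6·0+6·0+2·6 = 12
Q: 6·1+6·4 = 30 | 5·2+6·3+6·0+2·1 = 30
M: 6·8+6·0 = 48 | 5·0+6·2+6·5+2·3 = 48
A: 6·4+6·5 = 54 | 5·2+6·0+6·7+2·1 = 54
L: 6·5+6·1 = 36 | 5·0+6·6+6·0+2·0 = 36
gcd(6,6,5,6,6,2) = 1

Coefficients: [6, 6, 5, 6, 6, 2]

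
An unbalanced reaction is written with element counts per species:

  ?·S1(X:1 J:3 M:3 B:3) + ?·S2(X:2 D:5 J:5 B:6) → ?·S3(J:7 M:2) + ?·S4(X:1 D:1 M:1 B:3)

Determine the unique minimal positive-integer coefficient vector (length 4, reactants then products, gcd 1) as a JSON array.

X: 3·1+1·2 = 5 | 2·0+5·1 = 5
D: 3·0+1·5 = 5 | 2·0+5·1 = 5
J: 3·3+1·5 = 14 | 2·7+5·0 = 14
M: 3·3+1·0 = 9 | 2·2+5·1 = 9
B: 3·3+1·6 = 15 | 2·0+5·3 = 15
gcd(3,1,2,5) = 1

Coefficients: [3, 1, 2, 5]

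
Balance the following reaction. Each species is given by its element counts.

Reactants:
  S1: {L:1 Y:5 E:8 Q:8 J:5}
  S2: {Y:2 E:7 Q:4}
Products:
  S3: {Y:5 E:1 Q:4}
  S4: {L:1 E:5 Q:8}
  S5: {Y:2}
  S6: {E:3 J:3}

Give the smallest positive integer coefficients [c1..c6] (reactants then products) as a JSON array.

Coefficients: [3, 1, 1, 3, 6, 5]

L: 3·1+1·0 = 3 | 1·0+3·1+6·0+5·0 = 3
Y: 3·5+1·2 = 17 | 1·5+3·0+6·2+5·0 = 17
E: 3·8+1·7 = 31 | 1·1+3·5+6·0+5·3 = 31
Q: 3·8+1·4 = 28 | 1·4+3·8+6·0+5·0 = 28
J: 3·5+1·0 = 15 | 1·0+3·0+6·0+5·3 = 15
gcd(3,1,1,3,6,5) = 1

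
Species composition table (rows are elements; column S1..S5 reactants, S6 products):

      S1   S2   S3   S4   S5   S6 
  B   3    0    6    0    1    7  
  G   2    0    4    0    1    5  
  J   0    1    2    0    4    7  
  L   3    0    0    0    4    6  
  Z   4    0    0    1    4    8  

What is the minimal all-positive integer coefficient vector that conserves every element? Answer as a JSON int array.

B: 2·3+5·0+2·6+4·0+3·1 = 21 | 3·7 = 21
G: 2·2+5·0+2·4+4·0+3·1 = 15 | 3·5 = 15
J: 2·0+5·1+2·2+4·0+3·4 = 21 | 3·7 = 21
L: 2·3+5·0+2·0+4·0+3·4 = 18 | 3·6 = 18
Z: 2·4+5·0+2·0+4·1+3·4 = 24 | 3·8 = 24
gcd(2,5,2,4,3,3) = 1

Coefficients: [2, 5, 2, 4, 3, 3]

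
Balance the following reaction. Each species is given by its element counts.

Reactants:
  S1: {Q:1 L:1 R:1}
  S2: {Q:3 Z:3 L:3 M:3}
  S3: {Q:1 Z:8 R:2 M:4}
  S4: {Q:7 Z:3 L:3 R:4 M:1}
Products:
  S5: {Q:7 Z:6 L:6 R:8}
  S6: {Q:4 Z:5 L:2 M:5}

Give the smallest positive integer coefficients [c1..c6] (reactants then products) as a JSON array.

Q: 6·1+5·3+3·1+3·7 = 45 | 3·7+6·4 = 45
Z: 6·0+5·3+3·8+3·3 = 48 | 3·6+6·5 = 48
L: 6·1+5·3+3·0+3·3 = 30 | 3·6+6·2 = 30
R: 6·1+5·0+3·2+3·4 = 24 | 3·8+6·0 = 24
M: 6·0+5·3+3·4+3·1 = 30 | 3·0+6·5 = 30
gcd(6,5,3,3,3,6) = 1

Coefficients: [6, 5, 3, 3, 3, 6]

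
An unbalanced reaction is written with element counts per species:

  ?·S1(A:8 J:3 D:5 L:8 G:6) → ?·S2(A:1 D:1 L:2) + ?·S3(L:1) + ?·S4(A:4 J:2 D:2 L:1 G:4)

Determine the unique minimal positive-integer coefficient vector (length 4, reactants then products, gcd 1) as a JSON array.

A: 2·8 = 16 | 4·1+5·0+3·4 = 16
J: 2·3 = 6 | 4·0+5·0+3·2 = 6
D: 2·5 = 10 | 4·1+5·0+3·2 = 10
L: 2·8 = 16 | 4·2+5·1+3·1 = 16
G: 2·6 = 12 | 4·0+5·0+3·4 = 12
gcd(2,4,5,3) = 1

Coefficients: [2, 4, 5, 3]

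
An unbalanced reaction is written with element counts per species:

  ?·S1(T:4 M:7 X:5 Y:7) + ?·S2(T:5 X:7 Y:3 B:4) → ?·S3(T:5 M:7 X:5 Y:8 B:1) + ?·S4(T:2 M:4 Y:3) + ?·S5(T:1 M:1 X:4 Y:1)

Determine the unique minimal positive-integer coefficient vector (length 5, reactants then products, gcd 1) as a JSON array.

Coefficients: [5, 1, 4, 1, 3]

T: 5·4+1·5 = 25 | 4·5+1·2+3·1 = 25
M: 5·7+1·0 = 35 | 4·7+1·4+3·1 = 35
X: 5·5+1·7 = 32 | 4·5+1·0+3·4 = 32
Y: 5·7+1·3 = 38 | 4·8+1·3+3·1 = 38
B: 5·0+1·4 = 4 | 4·1+1·0+3·0 = 4
gcd(5,1,4,1,3) = 1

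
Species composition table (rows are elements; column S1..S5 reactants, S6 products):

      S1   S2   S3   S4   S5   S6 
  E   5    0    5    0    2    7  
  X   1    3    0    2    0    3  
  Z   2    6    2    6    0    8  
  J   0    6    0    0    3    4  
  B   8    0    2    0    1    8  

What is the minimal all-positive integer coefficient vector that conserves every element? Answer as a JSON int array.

E: 5·5+1·0+1·5+5·0+6·2 = 42 | 6·7 = 42
X: 5·1+1·3+1·0+5·2+6·0 = 18 | 6·3 = 18
Z: 5·2+1·6+1·2+5·6+6·0 = 48 | 6·8 = 48
J: 5·0+1·6+1·0+5·0+6·3 = 24 | 6·4 = 24
B: 5·8+1·0+1·2+5·0+6·1 = 48 | 6·8 = 48
gcd(5,1,1,5,6,6) = 1

Coefficients: [5, 1, 1, 5, 6, 6]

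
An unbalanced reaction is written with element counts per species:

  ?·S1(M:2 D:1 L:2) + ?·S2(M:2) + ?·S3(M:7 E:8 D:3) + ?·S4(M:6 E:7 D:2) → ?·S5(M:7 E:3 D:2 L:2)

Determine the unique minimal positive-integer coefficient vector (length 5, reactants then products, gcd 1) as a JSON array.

Coefficients: [5, 6, 1, 1, 5]

M: 5·2+6·2+1·7+1·6 = 35 | 5·7 = 35
E: 5·0+6·0+1·8+1·7 = 15 | 5·3 = 15
D: 5·1+6·0+1·3+1·2 = 10 | 5·2 = 10
L: 5·2+6·0+1·0+1·0 = 10 | 5·2 = 10
gcd(5,6,1,1,5) = 1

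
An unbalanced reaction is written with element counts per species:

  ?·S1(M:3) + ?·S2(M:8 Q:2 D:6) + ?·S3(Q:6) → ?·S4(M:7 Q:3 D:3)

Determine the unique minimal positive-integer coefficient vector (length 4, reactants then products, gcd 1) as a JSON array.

Coefficients: [6, 3, 2, 6]

M: 6·3+3·8+2·0 = 42 | 6·7 = 42
Q: 6·0+3·2+2·6 = 18 | 6·3 = 18
D: 6·0+3·6+2·0 = 18 | 6·3 = 18
gcd(6,3,2,6) = 1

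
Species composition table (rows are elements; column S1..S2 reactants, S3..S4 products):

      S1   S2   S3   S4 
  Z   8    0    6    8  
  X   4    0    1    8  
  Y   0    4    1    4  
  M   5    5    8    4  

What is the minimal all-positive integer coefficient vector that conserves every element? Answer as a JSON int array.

Coefficients: [5, 3, 4, 2]

Z: 5·8+3·0 = 40 | 4·6+2·8 = 40
X: 5·4+3·0 = 20 | 4·1+2·8 = 20
Y: 5·0+3·4 = 12 | 4·1+2·4 = 12
M: 5·5+3·5 = 40 | 4·8+2·4 = 40
gcd(5,3,4,2) = 1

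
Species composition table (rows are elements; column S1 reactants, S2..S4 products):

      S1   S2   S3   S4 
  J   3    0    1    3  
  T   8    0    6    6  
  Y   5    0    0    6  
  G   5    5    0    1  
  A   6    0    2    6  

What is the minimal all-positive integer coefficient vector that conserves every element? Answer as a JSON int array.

Coefficients: [6, 5, 3, 5]

J: 6·3 = 18 | 5·0+3·1+5·3 = 18
T: 6·8 = 48 | 5·0+3·6+5·6 = 48
Y: 6·5 = 30 | 5·0+3·0+5·6 = 30
G: 6·5 = 30 | 5·5+3·0+5·1 = 30
A: 6·6 = 36 | 5·0+3·2+5·6 = 36
gcd(6,5,3,5) = 1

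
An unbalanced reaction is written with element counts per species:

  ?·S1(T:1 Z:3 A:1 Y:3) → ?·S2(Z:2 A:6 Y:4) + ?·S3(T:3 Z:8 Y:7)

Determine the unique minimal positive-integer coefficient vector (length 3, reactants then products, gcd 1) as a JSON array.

T: 6·1 = 6 | 1·0+2·3 = 6
Z: 6·3 = 18 | 1·2+2·8 = 18
A: 6·1 = 6 | 1·6+2·0 = 6
Y: 6·3 = 18 | 1·4+2·7 = 18
gcd(6,1,2) = 1

Coefficients: [6, 1, 2]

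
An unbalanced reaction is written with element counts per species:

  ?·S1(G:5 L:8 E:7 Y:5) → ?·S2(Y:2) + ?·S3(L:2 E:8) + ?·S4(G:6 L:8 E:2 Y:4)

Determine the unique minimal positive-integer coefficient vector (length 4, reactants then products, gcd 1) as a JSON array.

G: 6·5 = 30 | 5·0+4·0+5·6 = 30
L: 6·8 = 48 | 5·0+4·2+5·8 = 48
E: 6·7 = 42 | 5·0+4·8+5·2 = 42
Y: 6·5 = 30 | 5·2+4·0+5·4 = 30
gcd(6,5,4,5) = 1

Coefficients: [6, 5, 4, 5]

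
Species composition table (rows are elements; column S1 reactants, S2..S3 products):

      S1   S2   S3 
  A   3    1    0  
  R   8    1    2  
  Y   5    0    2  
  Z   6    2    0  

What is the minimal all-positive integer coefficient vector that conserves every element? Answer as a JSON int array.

A: 2·3 = 6 | 6·1+5·0 = 6
R: 2·8 = 16 | 6·1+5·2 = 16
Y: 2·5 = 10 | 6·0+5·2 = 10
Z: 2·6 = 12 | 6·2+5·0 = 12
gcd(2,6,5) = 1

Coefficients: [2, 6, 5]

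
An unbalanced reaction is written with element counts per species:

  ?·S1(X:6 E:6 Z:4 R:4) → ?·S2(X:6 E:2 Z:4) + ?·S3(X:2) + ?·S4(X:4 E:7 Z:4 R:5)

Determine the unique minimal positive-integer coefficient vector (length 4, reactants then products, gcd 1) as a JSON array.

Coefficients: [5, 1, 4, 4]

X: 5·6 = 30 | 1·6+4·2+4·4 = 30
E: 5·6 = 30 | 1·2+4·0+4·7 = 30
Z: 5·4 = 20 | 1·4+4·0+4·4 = 20
R: 5·4 = 20 | 1·0+4·0+4·5 = 20
gcd(5,1,4,4) = 1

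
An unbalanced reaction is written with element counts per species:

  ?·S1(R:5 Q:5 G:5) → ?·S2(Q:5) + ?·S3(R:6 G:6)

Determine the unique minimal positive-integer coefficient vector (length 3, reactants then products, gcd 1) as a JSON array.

R: 6·5 = 30 | 6·0+5·6 = 30
Q: 6·5 = 30 | 6·5+5·0 = 30
G: 6·5 = 30 | 6·0+5·6 = 30
gcd(6,6,5) = 1

Coefficients: [6, 6, 5]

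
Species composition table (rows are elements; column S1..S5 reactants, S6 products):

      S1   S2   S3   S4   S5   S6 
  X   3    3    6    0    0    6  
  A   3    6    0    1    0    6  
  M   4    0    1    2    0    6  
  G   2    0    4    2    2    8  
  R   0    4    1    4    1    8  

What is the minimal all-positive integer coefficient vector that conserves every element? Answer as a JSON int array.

X: 4·3+2·3+2·6+6·0+6·0 = 30 | 5·6 = 30
A: 4·3+2·6+2·0+6·1+6·0 = 30 | 5·6 = 30
M: 4·4+2·0+2·1+6·2+6·0 = 30 | 5·6 = 30
G: 4·2+2·0+2·4+6·2+6·2 = 40 | 5·8 = 40
R: 4·0+2·4+2·1+6·4+6·1 = 40 | 5·8 = 40
gcd(4,2,2,6,6,5) = 1

Coefficients: [4, 2, 2, 6, 6, 5]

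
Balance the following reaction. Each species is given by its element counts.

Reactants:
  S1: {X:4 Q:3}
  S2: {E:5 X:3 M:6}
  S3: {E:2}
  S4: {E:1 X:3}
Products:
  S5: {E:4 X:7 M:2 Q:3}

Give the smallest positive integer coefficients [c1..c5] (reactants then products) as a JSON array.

Coefficients: [6, 2, 5, 4, 6]

E: 6·0+2·5+5·2+4·1 = 24 | 6·4 = 24
X: 6·4+2·3+5·0+4·3 = 42 | 6·7 = 42
M: 6·0+2·6+5·0+4·0 = 12 | 6·2 = 12
Q: 6·3+2·0+5·0+4·0 = 18 | 6·3 = 18
gcd(6,2,5,4,6) = 1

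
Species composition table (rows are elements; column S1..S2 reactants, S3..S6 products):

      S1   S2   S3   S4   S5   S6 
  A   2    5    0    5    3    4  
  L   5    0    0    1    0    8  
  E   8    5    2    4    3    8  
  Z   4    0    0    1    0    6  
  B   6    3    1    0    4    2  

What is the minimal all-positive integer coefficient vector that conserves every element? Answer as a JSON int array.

A: 2·2+5·5 = 29 | 5·0+2·5+5·3+1·4 = 29
L: 2·5+5·0 = 10 | 5·0+2·1+5·0+1·8 = 10
E: 2·8+5·5 = 41 | 5·2+2·4+5·3+1·8 = 41
Z: 2·4+5·0 = 8 | 5·0+2·1+5·0+1·6 = 8
B: 2·6+5·3 = 27 | 5·1+2·0+5·4+1·2 = 27
gcd(2,5,5,2,5,1) = 1

Coefficients: [2, 5, 5, 2, 5, 1]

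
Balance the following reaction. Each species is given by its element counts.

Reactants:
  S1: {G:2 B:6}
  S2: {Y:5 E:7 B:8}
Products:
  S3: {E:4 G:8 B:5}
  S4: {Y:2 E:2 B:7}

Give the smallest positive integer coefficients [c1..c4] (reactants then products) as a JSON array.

Coefficients: [4, 2, 1, 5]

Y: 4·0+2·5 = 10 | 1·0+5·2 = 10
E: 4·0+2·7 = 14 | 1·4+5·2 = 14
G: 4·2+2·0 = 8 | 1·8+5·0 = 8
B: 4·6+2·8 = 40 | 1·5+5·7 = 40
gcd(4,2,1,5) = 1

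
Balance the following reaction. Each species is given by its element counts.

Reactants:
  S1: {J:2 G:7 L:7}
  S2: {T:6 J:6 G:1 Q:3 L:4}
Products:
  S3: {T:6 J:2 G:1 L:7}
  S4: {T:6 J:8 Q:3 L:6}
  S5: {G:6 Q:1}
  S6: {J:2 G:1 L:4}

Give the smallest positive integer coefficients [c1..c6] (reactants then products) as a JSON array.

T: 3·0+2·6 = 12 | 1·6+1·6+3·0+4·0 = 12
J: 3·2+2·6 = 18 | 1·2+1·8+3·0+4·2 = 18
G: 3·7+2·1 = 23 | 1·1+1·0+3·6+4·1 = 23
Q: 3·0+2·3 = 6 | 1·0+1·3+3·1+4·0 = 6
L: 3·7+2·4 = 29 | 1·7+1·6+3·0+4·4 = 29
gcd(3,2,1,1,3,4) = 1

Coefficients: [3, 2, 1, 1, 3, 4]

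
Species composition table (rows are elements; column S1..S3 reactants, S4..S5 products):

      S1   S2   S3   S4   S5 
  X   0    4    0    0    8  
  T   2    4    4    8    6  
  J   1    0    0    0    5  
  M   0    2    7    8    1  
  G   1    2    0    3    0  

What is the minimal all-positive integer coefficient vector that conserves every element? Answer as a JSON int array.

X: 5·0+2·4+3·0 = 8 | 3·0+1·8 = 8
T: 5·2+2·4+3·4 = 30 | 3·8+1·6 = 30
J: 5·1+2·0+3·0 = 5 | 3·0+1·5 = 5
M: 5·0+2·2+3·7 = 25 | 3·8+1·1 = 25
G: 5·1+2·2+3·0 = 9 | 3·3+1·0 = 9
gcd(5,2,3,3,1) = 1

Coefficients: [5, 2, 3, 3, 1]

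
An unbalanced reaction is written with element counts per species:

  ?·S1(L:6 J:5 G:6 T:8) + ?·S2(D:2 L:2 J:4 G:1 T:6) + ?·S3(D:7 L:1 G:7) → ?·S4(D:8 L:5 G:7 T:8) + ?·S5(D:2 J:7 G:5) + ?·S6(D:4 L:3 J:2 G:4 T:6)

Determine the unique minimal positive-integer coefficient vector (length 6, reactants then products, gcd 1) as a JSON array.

Coefficients: [2, 5, 6, 5, 4, 1]

D: 2·0+5·2+6·7 = 52 | 5·8+4·2+1·4 = 52
L: 2·6+5·2+6·1 = 28 | 5·5+4·0+1·3 = 28
J: 2·5+5·4+6·0 = 30 | 5·0+4·7+1·2 = 30
G: 2·6+5·1+6·7 = 59 | 5·7+4·5+1·4 = 59
T: 2·8+5·6+6·0 = 46 | 5·8+4·0+1·6 = 46
gcd(2,5,6,5,4,1) = 1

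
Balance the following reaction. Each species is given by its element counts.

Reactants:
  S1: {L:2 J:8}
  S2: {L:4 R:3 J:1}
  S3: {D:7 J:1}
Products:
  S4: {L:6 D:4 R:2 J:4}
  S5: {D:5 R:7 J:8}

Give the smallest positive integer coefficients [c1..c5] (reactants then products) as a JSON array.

L: 2·2+5·4+3·0 = 24 | 4·6+1·0 = 24
D: 2·0+5·0+3·7 = 21 | 4·4+1·5 = 21
R: 2·0+5·3+3·0 = 15 | 4·2+1·7 = 15
J: 2·8+5·1+3·1 = 24 | 4·4+1·8 = 24
gcd(2,5,3,4,1) = 1

Coefficients: [2, 5, 3, 4, 1]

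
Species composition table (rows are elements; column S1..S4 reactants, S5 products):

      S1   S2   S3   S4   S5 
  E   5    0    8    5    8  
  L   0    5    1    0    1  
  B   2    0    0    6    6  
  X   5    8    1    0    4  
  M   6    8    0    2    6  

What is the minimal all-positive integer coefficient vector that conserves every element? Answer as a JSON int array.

E: 3·5+1·0+1·8+5·5 = 48 | 6·8 = 48
L: 3·0+1·5+1·1+5·0 = 6 | 6·1 = 6
B: 3·2+1·0+1·0+5·6 = 36 | 6·6 = 36
X: 3·5+1·8+1·1+5·0 = 24 | 6·4 = 24
M: 3·6+1·8+1·0+5·2 = 36 | 6·6 = 36
gcd(3,1,1,5,6) = 1

Coefficients: [3, 1, 1, 5, 6]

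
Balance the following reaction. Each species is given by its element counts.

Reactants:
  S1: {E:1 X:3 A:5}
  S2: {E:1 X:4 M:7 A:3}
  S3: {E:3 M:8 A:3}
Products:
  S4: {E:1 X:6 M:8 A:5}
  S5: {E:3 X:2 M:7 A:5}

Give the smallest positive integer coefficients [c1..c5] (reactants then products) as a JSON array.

Coefficients: [2, 3, 2, 2, 3]

E: 2·1+3·1+2·3 = 11 | 2·1+3·3 = 11
X: 2·3+3·4+2·0 = 18 | 2·6+3·2 = 18
M: 2·0+3·7+2·8 = 37 | 2·8+3·7 = 37
A: 2·5+3·3+2·3 = 25 | 2·5+3·5 = 25
gcd(2,3,2,2,3) = 1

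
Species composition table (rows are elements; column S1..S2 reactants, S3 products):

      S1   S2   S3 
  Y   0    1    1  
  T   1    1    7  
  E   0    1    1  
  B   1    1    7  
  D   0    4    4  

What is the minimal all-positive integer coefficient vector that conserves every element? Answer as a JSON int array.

Coefficients: [6, 1, 1]

Y: 6·0+1·1 = 1 | 1·1 = 1
T: 6·1+1·1 = 7 | 1·7 = 7
E: 6·0+1·1 = 1 | 1·1 = 1
B: 6·1+1·1 = 7 | 1·7 = 7
D: 6·0+1·4 = 4 | 1·4 = 4
gcd(6,1,1) = 1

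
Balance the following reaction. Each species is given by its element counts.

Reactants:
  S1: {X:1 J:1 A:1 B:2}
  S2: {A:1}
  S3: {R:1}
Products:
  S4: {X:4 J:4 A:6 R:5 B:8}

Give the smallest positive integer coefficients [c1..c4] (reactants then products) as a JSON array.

Coefficients: [4, 2, 5, 1]

X: 4·1+2·0+5·0 = 4 | 1·4 = 4
J: 4·1+2·0+5·0 = 4 | 1·4 = 4
A: 4·1+2·1+5·0 = 6 | 1·6 = 6
R: 4·0+2·0+5·1 = 5 | 1·5 = 5
B: 4·2+2·0+5·0 = 8 | 1·8 = 8
gcd(4,2,5,1) = 1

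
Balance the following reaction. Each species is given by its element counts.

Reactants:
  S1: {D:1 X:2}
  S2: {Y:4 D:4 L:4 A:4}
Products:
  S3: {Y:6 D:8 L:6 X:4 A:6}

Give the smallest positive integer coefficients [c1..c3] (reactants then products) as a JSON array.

Y: 4·0+3·4 = 12 | 2·6 = 12
D: 4·1+3·4 = 16 | 2·8 = 16
L: 4·0+3·4 = 12 | 2·6 = 12
X: 4·2+3·0 = 8 | 2·4 = 8
A: 4·0+3·4 = 12 | 2·6 = 12
gcd(4,3,2) = 1

Coefficients: [4, 3, 2]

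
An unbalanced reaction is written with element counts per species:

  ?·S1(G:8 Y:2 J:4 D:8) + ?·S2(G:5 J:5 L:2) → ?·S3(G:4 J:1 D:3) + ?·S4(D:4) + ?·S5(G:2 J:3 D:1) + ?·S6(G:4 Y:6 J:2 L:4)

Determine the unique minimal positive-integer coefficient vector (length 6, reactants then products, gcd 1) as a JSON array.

G: 3·8+2·5 = 34 | 5·4+1·0+5·2+1·4 = 34
Y: 3·2+2·0 = 6 | 5·0+1·0+5·0+1·6 = 6
J: 3·4+2·5 = 22 | 5·1+1·0+5·3+1·2 = 22
D: 3·8+2·0 = 24 | 5·3+1·4+5·1+1·0 = 24
L: 3·0+2·2 = 4 | 5·0+1·0+5·0+1·4 = 4
gcd(3,2,5,1,5,1) = 1

Coefficients: [3, 2, 5, 1, 5, 1]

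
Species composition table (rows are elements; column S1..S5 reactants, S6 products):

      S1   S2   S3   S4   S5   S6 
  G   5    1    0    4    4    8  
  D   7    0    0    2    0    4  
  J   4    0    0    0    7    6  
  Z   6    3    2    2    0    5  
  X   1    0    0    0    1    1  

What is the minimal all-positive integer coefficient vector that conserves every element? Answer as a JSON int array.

G: 2·5+2·1+1·0+5·4+4·4 = 48 | 6·8 = 48
D: 2·7+2·0+1·0+5·2+4·0 = 24 | 6·4 = 24
J: 2·4+2·0+1·0+5·0+4·7 = 36 | 6·6 = 36
Z: 2·6+2·3+1·2+5·2+4·0 = 30 | 6·5 = 30
X: 2·1+2·0+1·0+5·0+4·1 = 6 | 6·1 = 6
gcd(2,2,1,5,4,6) = 1

Coefficients: [2, 2, 1, 5, 4, 6]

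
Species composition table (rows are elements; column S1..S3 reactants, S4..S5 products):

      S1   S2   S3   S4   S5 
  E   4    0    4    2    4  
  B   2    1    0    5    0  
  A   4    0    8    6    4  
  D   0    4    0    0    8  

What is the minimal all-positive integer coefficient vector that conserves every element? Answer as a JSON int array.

Coefficients: [2, 6, 2, 2, 3]

E: 2·4+6·0+2·4 = 16 | 2·2+3·4 = 16
B: 2·2+6·1+2·0 = 10 | 2·5+3·0 = 10
A: 2·4+6·0+2·8 = 24 | 2·6+3·4 = 24
D: 2·0+6·4+2·0 = 24 | 2·0+3·8 = 24
gcd(2,6,2,2,3) = 1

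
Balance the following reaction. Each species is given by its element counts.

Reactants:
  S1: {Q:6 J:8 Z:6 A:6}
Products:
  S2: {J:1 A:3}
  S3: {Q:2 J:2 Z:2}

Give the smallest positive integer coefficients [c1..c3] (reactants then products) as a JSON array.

Q: 1·6 = 6 | 2·0+3·2 = 6
J: 1·8 = 8 | 2·1+3·2 = 8
Z: 1·6 = 6 | 2·0+3·2 = 6
A: 1·6 = 6 | 2·3+3·0 = 6
gcd(1,2,3) = 1

Coefficients: [1, 2, 3]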